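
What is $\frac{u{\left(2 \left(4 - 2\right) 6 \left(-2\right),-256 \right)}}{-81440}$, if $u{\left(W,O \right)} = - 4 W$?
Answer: $- \frac{6}{2545} \approx -0.0023576$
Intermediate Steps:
$\frac{u{\left(2 \left(4 - 2\right) 6 \left(-2\right),-256 \right)}}{-81440} = \frac{\left(-4\right) 2 \left(4 - 2\right) 6 \left(-2\right)}{-81440} = - 4 \cdot 2 \cdot 2 \cdot 6 \left(-2\right) \left(- \frac{1}{81440}\right) = - 4 \cdot 4 \cdot 6 \left(-2\right) \left(- \frac{1}{81440}\right) = - 4 \cdot 24 \left(-2\right) \left(- \frac{1}{81440}\right) = \left(-4\right) \left(-48\right) \left(- \frac{1}{81440}\right) = 192 \left(- \frac{1}{81440}\right) = - \frac{6}{2545}$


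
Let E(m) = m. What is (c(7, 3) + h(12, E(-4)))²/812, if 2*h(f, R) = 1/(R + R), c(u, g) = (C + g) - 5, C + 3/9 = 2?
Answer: 361/1870848 ≈ 0.00019296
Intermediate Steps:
C = 5/3 (C = -⅓ + 2 = 5/3 ≈ 1.6667)
c(u, g) = -10/3 + g (c(u, g) = (5/3 + g) - 5 = -10/3 + g)
h(f, R) = 1/(4*R) (h(f, R) = 1/(2*(R + R)) = 1/(2*((2*R))) = (1/(2*R))/2 = 1/(4*R))
(c(7, 3) + h(12, E(-4)))²/812 = ((-10/3 + 3) + (¼)/(-4))²/812 = (-⅓ + (¼)*(-¼))²*(1/812) = (-⅓ - 1/16)²*(1/812) = (-19/48)²*(1/812) = (361/2304)*(1/812) = 361/1870848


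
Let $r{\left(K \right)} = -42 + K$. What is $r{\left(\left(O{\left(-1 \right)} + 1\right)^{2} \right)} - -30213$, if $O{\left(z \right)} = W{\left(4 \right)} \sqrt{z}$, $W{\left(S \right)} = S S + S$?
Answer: $29772 + 40 i \approx 29772.0 + 40.0 i$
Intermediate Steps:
$W{\left(S \right)} = S + S^{2}$ ($W{\left(S \right)} = S^{2} + S = S + S^{2}$)
$O{\left(z \right)} = 20 \sqrt{z}$ ($O{\left(z \right)} = 4 \left(1 + 4\right) \sqrt{z} = 4 \cdot 5 \sqrt{z} = 20 \sqrt{z}$)
$r{\left(\left(O{\left(-1 \right)} + 1\right)^{2} \right)} - -30213 = \left(-42 + \left(20 \sqrt{-1} + 1\right)^{2}\right) - -30213 = \left(-42 + \left(20 i + 1\right)^{2}\right) + 30213 = \left(-42 + \left(1 + 20 i\right)^{2}\right) + 30213 = 30171 + \left(1 + 20 i\right)^{2}$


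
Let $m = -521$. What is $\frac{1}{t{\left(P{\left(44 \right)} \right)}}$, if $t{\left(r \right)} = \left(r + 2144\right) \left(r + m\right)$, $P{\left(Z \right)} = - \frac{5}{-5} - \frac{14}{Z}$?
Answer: $- \frac{484}{540103801} \approx -8.9612 \cdot 10^{-7}$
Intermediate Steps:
$P{\left(Z \right)} = 1 - \frac{14}{Z}$ ($P{\left(Z \right)} = \left(-5\right) \left(- \frac{1}{5}\right) - \frac{14}{Z} = 1 - \frac{14}{Z}$)
$t{\left(r \right)} = \left(-521 + r\right) \left(2144 + r\right)$ ($t{\left(r \right)} = \left(r + 2144\right) \left(r - 521\right) = \left(2144 + r\right) \left(-521 + r\right) = \left(-521 + r\right) \left(2144 + r\right)$)
$\frac{1}{t{\left(P{\left(44 \right)} \right)}} = \frac{1}{-1117024 + \left(\frac{-14 + 44}{44}\right)^{2} + 1623 \frac{-14 + 44}{44}} = \frac{1}{-1117024 + \left(\frac{1}{44} \cdot 30\right)^{2} + 1623 \cdot \frac{1}{44} \cdot 30} = \frac{1}{-1117024 + \left(\frac{15}{22}\right)^{2} + 1623 \cdot \frac{15}{22}} = \frac{1}{-1117024 + \frac{225}{484} + \frac{24345}{22}} = \frac{1}{- \frac{540103801}{484}} = - \frac{484}{540103801}$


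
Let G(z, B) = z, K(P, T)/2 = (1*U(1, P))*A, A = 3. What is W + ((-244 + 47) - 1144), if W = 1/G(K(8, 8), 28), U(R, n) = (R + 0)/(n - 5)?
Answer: -2681/2 ≈ -1340.5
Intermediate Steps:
U(R, n) = R/(-5 + n)
K(P, T) = 6/(-5 + P) (K(P, T) = 2*((1*(1/(-5 + P)))*3) = 2*((1/(-5 + P))*3) = 2*(3/(-5 + P)) = 6/(-5 + P))
W = ½ (W = 1/(6/(-5 + 8)) = 1/(6/3) = 1/(6*(⅓)) = 1/2 = ½ ≈ 0.50000)
W + ((-244 + 47) - 1144) = ½ + ((-244 + 47) - 1144) = ½ + (-197 - 1144) = ½ - 1341 = -2681/2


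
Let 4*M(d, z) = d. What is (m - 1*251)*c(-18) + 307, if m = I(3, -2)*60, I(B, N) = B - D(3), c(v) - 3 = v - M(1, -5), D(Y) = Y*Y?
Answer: 38499/4 ≈ 9624.8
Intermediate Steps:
M(d, z) = d/4
D(Y) = Y**2
c(v) = 11/4 + v (c(v) = 3 + (v - 1/4) = 3 + (-1/4 + v) = 11/4 + v)
I(B, N) = -9 + B (I(B, N) = B - 1*3**2 = B - 1*9 = B - 9 = -9 + B)
m = -360 (m = (-9 + 3)*60 = -6*60 = -360)
(m - 1*251)*c(-18) + 307 = (-360 - 1*251)*(11/4 - 18) + 307 = (-360 - 251)*(-61/4) + 307 = -611*(-61/4) + 307 = 37271/4 + 307 = 38499/4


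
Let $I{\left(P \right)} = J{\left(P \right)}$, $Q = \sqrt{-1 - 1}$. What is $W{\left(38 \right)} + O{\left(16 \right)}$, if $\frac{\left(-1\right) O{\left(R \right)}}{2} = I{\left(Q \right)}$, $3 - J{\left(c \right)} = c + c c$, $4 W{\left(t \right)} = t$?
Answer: $- \frac{1}{2} + 2 i \sqrt{2} \approx -0.5 + 2.8284 i$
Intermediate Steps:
$W{\left(t \right)} = \frac{t}{4}$
$J{\left(c \right)} = 3 - c - c^{2}$ ($J{\left(c \right)} = 3 - \left(c + c c\right) = 3 - \left(c + c^{2}\right) = 3 - c - c^{2}$)
$Q = i \sqrt{2}$ ($Q = \sqrt{-2} = i \sqrt{2} \approx 1.4142 i$)
$I{\left(P \right)} = 3 - P - P^{2}$
$O{\left(R \right)} = -10 + 2 i \sqrt{2}$ ($O{\left(R \right)} = - 2 \left(3 - i \sqrt{2} - \left(i \sqrt{2}\right)^{2}\right) = - 2 \left(3 - i \sqrt{2} - -2\right) = - 2 \left(3 - i \sqrt{2} + 2\right) = - 2 \left(5 - i \sqrt{2}\right) = -10 + 2 i \sqrt{2}$)
$W{\left(38 \right)} + O{\left(16 \right)} = \frac{1}{4} \cdot 38 - \left(10 - 2 i \sqrt{2}\right) = \frac{19}{2} - \left(10 - 2 i \sqrt{2}\right) = - \frac{1}{2} + 2 i \sqrt{2}$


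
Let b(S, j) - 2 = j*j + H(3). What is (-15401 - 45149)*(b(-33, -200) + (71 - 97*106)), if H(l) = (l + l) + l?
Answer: -1804390000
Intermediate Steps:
H(l) = 3*l (H(l) = 2*l + l = 3*l)
b(S, j) = 11 + j² (b(S, j) = 2 + (j*j + 3*3) = 2 + (j² + 9) = 2 + (9 + j²) = 11 + j²)
(-15401 - 45149)*(b(-33, -200) + (71 - 97*106)) = (-15401 - 45149)*((11 + (-200)²) + (71 - 97*106)) = -60550*((11 + 40000) + (71 - 10282)) = -60550*(40011 - 10211) = -60550*29800 = -1804390000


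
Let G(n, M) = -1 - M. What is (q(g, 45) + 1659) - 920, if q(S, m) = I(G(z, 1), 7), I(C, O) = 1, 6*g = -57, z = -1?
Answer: 740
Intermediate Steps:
g = -19/2 (g = (⅙)*(-57) = -19/2 ≈ -9.5000)
q(S, m) = 1
(q(g, 45) + 1659) - 920 = (1 + 1659) - 920 = 1660 - 920 = 740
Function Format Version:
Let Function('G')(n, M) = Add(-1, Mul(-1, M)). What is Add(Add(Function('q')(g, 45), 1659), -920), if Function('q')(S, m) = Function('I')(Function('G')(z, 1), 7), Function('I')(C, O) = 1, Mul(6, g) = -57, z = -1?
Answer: 740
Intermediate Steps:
g = Rational(-19, 2) (g = Mul(Rational(1, 6), -57) = Rational(-19, 2) ≈ -9.5000)
Function('q')(S, m) = 1
Add(Add(Function('q')(g, 45), 1659), -920) = Add(Add(1, 1659), -920) = Add(1660, -920) = 740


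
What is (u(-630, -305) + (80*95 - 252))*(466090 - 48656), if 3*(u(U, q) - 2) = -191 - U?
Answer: 9387673226/3 ≈ 3.1292e+9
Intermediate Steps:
u(U, q) = -185/3 - U/3 (u(U, q) = 2 + (-191 - U)/3 = 2 + (-191/3 - U/3) = -185/3 - U/3)
(u(-630, -305) + (80*95 - 252))*(466090 - 48656) = ((-185/3 - ⅓*(-630)) + (80*95 - 252))*(466090 - 48656) = ((-185/3 + 210) + (7600 - 252))*417434 = (445/3 + 7348)*417434 = (22489/3)*417434 = 9387673226/3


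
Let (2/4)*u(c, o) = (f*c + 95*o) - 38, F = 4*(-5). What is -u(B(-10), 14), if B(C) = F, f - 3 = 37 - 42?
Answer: -2664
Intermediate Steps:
f = -2 (f = 3 + (37 - 42) = 3 - 5 = -2)
F = -20
B(C) = -20
u(c, o) = -76 - 4*c + 190*o (u(c, o) = 2*((-2*c + 95*o) - 38) = 2*(-38 - 2*c + 95*o) = -76 - 4*c + 190*o)
-u(B(-10), 14) = -(-76 - 4*(-20) + 190*14) = -(-76 + 80 + 2660) = -1*2664 = -2664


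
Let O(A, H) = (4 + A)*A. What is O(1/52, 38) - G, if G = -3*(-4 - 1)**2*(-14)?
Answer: -2838991/2704 ≈ -1049.9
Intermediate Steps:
O(A, H) = A*(4 + A)
G = 1050 (G = -3*(-5)**2*(-14) = -3*25*(-14) = -75*(-14) = 1050)
O(1/52, 38) - G = (4 + 1/52)/52 - 1*1050 = (4 + 1/52)/52 - 1050 = (1/52)*(209/52) - 1050 = 209/2704 - 1050 = -2838991/2704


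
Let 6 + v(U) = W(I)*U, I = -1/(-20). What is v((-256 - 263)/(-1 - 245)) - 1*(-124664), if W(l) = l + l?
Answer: 102219733/820 ≈ 1.2466e+5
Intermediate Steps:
I = 1/20 (I = -1*(-1/20) = 1/20 ≈ 0.050000)
W(l) = 2*l
v(U) = -6 + U/10 (v(U) = -6 + (2*(1/20))*U = -6 + U/10)
v((-256 - 263)/(-1 - 245)) - 1*(-124664) = (-6 + ((-256 - 263)/(-1 - 245))/10) - 1*(-124664) = (-6 + (-519/(-246))/10) + 124664 = (-6 + (-519*(-1/246))/10) + 124664 = (-6 + (1/10)*(173/82)) + 124664 = (-6 + 173/820) + 124664 = -4747/820 + 124664 = 102219733/820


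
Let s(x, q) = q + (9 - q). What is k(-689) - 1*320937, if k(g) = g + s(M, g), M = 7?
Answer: -321617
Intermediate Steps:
s(x, q) = 9
k(g) = 9 + g (k(g) = g + 9 = 9 + g)
k(-689) - 1*320937 = (9 - 689) - 1*320937 = -680 - 320937 = -321617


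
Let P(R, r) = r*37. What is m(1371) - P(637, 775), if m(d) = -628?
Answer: -29303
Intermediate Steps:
P(R, r) = 37*r
m(1371) - P(637, 775) = -628 - 37*775 = -628 - 1*28675 = -628 - 28675 = -29303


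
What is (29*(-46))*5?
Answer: -6670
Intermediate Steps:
(29*(-46))*5 = -1334*5 = -6670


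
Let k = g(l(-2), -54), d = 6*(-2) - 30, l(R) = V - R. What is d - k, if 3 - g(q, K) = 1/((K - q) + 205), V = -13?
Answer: -7289/162 ≈ -44.994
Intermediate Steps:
l(R) = -13 - R
d = -42 (d = -12 - 30 = -42)
g(q, K) = 3 - 1/(205 + K - q) (g(q, K) = 3 - 1/((K - q) + 205) = 3 - 1/(205 + K - q))
k = 485/162 (k = (614 - 3*(-13 - 1*(-2)) + 3*(-54))/(205 - 54 - (-13 - 1*(-2))) = (614 - 3*(-13 + 2) - 162)/(205 - 54 - (-13 + 2)) = (614 - 3*(-11) - 162)/(205 - 54 - 1*(-11)) = (614 + 33 - 162)/(205 - 54 + 11) = 485/162 ≈ 2.9938)
d - k = -42 - 1*485/162 = -42 - 485/162 = -7289/162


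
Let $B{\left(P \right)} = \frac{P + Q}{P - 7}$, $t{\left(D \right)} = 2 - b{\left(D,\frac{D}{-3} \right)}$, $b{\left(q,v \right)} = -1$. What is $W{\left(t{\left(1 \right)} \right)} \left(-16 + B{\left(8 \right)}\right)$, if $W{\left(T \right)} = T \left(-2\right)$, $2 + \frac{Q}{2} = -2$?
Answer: $96$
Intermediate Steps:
$Q = -8$ ($Q = -4 + 2 \left(-2\right) = -4 - 4 = -8$)
$t{\left(D \right)} = 3$ ($t{\left(D \right)} = 2 - -1 = 2 + 1 = 3$)
$B{\left(P \right)} = \frac{-8 + P}{-7 + P}$ ($B{\left(P \right)} = \frac{P - 8}{P - 7} = \frac{-8 + P}{-7 + P}$)
$W{\left(T \right)} = - 2 T$
$W{\left(t{\left(1 \right)} \right)} \left(-16 + B{\left(8 \right)}\right) = \left(-2\right) 3 \left(-16 + \frac{-8 + 8}{-7 + 8}\right) = - 6 \left(-16 + 1^{-1} \cdot 0\right) = - 6 \left(-16 + 1 \cdot 0\right) = - 6 \left(-16 + 0\right) = \left(-6\right) \left(-16\right) = 96$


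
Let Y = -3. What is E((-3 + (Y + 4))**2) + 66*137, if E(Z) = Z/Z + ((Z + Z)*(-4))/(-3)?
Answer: 27161/3 ≈ 9053.7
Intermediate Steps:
E(Z) = 1 + 8*Z/3 (E(Z) = 1 + ((2*Z)*(-4))*(-1/3) = 1 - 8*Z*(-1/3) = 1 + 8*Z/3)
E((-3 + (Y + 4))**2) + 66*137 = (1 + 8*(-3 + (-3 + 4))**2/3) + 66*137 = (1 + 8*(-3 + 1)**2/3) + 9042 = (1 + (8/3)*(-2)**2) + 9042 = (1 + (8/3)*4) + 9042 = (1 + 32/3) + 9042 = 35/3 + 9042 = 27161/3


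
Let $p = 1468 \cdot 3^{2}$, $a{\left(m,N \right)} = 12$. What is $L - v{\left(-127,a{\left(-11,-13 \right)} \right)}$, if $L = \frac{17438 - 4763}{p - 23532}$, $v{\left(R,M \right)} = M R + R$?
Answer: $\frac{1135043}{688} \approx 1649.8$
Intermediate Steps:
$p = 13212$ ($p = 1468 \cdot 9 = 13212$)
$v{\left(R,M \right)} = R + M R$
$L = - \frac{845}{688}$ ($L = \frac{17438 - 4763}{13212 - 23532} = \frac{12675}{-10320} = 12675 \left(- \frac{1}{10320}\right) = - \frac{845}{688} \approx -1.2282$)
$L - v{\left(-127,a{\left(-11,-13 \right)} \right)} = - \frac{845}{688} - - 127 \left(1 + 12\right) = - \frac{845}{688} - \left(-127\right) 13 = - \frac{845}{688} - -1651 = - \frac{845}{688} + 1651 = \frac{1135043}{688}$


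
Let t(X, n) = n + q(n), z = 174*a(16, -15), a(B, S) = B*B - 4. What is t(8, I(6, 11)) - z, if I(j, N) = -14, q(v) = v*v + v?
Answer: -43680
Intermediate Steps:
q(v) = v + v² (q(v) = v² + v = v + v²)
a(B, S) = -4 + B² (a(B, S) = B² - 4 = -4 + B²)
z = 43848 (z = 174*(-4 + 16²) = 174*(-4 + 256) = 174*252 = 43848)
t(X, n) = n + n*(1 + n)
t(8, I(6, 11)) - z = -14*(2 - 14) - 1*43848 = -14*(-12) - 43848 = 168 - 43848 = -43680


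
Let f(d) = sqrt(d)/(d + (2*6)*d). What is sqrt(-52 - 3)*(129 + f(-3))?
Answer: sqrt(165)/39 + 129*I*sqrt(55) ≈ 0.32936 + 956.69*I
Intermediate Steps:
f(d) = 1/(13*sqrt(d)) (f(d) = sqrt(d)/(d + 12*d) = sqrt(d)/((13*d)) = (1/(13*d))*sqrt(d) = 1/(13*sqrt(d)))
sqrt(-52 - 3)*(129 + f(-3)) = sqrt(-52 - 3)*(129 + 1/(13*sqrt(-3))) = sqrt(-55)*(129 + (-I*sqrt(3)/3)/13) = (I*sqrt(55))*(129 - I*sqrt(3)/39) = I*sqrt(55)*(129 - I*sqrt(3)/39)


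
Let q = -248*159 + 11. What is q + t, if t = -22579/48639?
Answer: -1917420598/48639 ≈ -39421.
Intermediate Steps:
t = -22579/48639 (t = -22579*1/48639 = -22579/48639 ≈ -0.46422)
q = -39421 (q = -39432 + 11 = -39421)
q + t = -39421 - 22579/48639 = -1917420598/48639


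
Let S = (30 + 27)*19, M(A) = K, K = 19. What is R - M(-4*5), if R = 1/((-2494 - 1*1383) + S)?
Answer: -53087/2794 ≈ -19.000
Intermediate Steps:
M(A) = 19
S = 1083 (S = 57*19 = 1083)
R = -1/2794 (R = 1/((-2494 - 1*1383) + 1083) = 1/((-2494 - 1383) + 1083) = 1/(-3877 + 1083) = 1/(-2794) = -1/2794 ≈ -0.00035791)
R - M(-4*5) = -1/2794 - 1*19 = -1/2794 - 19 = -53087/2794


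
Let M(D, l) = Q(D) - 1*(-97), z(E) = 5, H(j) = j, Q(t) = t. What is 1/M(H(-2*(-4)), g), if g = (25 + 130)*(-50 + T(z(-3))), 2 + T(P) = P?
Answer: 1/105 ≈ 0.0095238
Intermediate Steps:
T(P) = -2 + P
g = -7285 (g = (25 + 130)*(-50 + (-2 + 5)) = 155*(-50 + 3) = 155*(-47) = -7285)
M(D, l) = 97 + D (M(D, l) = D - 1*(-97) = D + 97 = 97 + D)
1/M(H(-2*(-4)), g) = 1/(97 - 2*(-4)) = 1/(97 + 8) = 1/105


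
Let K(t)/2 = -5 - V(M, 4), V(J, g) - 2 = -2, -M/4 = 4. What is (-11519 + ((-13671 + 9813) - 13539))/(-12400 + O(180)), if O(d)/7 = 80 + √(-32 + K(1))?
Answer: 171182720/70093829 + 101206*I*√42/70093829 ≈ 2.4422 + 0.0093573*I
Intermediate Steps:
M = -16 (M = -4*4 = -16)
V(J, g) = 0 (V(J, g) = 2 - 2 = 0)
K(t) = -10 (K(t) = 2*(-5 - 1*0) = 2*(-5 + 0) = 2*(-5) = -10)
O(d) = 560 + 7*I*√42 (O(d) = 7*(80 + √(-32 - 10)) = 7*(80 + √(-42)) = 7*(80 + I*√42) = 560 + 7*I*√42)
(-11519 + ((-13671 + 9813) - 13539))/(-12400 + O(180)) = (-11519 + ((-13671 + 9813) - 13539))/(-12400 + (560 + 7*I*√42)) = (-11519 + (-3858 - 13539))/(-11840 + 7*I*√42) = (-11519 - 17397)/(-11840 + 7*I*√42) = -28916/(-11840 + 7*I*√42)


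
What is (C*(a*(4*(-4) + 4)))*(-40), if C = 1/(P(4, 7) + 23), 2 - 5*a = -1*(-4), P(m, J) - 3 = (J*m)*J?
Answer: -32/37 ≈ -0.86486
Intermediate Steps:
P(m, J) = 3 + m*J² (P(m, J) = 3 + (J*m)*J = 3 + m*J²)
a = -⅖ (a = ⅖ - (-1)*(-4)/5 = ⅖ - ⅕*4 = ⅖ - ⅘ = -⅖ ≈ -0.40000)
C = 1/222 (C = 1/((3 + 4*7²) + 23) = 1/((3 + 4*49) + 23) = 1/((3 + 196) + 23) = 1/(199 + 23) = 1/222 ≈ 0.0045045)
(C*(a*(4*(-4) + 4)))*(-40) = ((-2*(4*(-4) + 4)/5)/222)*(-40) = ((-2*(-16 + 4)/5)/222)*(-40) = ((-⅖*(-12))/222)*(-40) = ((1/222)*(24/5))*(-40) = (4/185)*(-40) = -32/37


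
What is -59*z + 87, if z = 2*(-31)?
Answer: 3745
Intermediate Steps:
z = -62
-59*z + 87 = -59*(-62) + 87 = 3658 + 87 = 3745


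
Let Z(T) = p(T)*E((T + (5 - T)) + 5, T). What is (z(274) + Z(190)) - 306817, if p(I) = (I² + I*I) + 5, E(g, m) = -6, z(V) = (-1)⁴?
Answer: -740046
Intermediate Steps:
z(V) = 1
p(I) = 5 + 2*I² (p(I) = (I² + I²) + 5 = 2*I² + 5 = 5 + 2*I²)
Z(T) = -30 - 12*T² (Z(T) = (5 + 2*T²)*(-6) = -30 - 12*T²)
(z(274) + Z(190)) - 306817 = (1 + (-30 - 12*190²)) - 306817 = (1 + (-30 - 12*36100)) - 306817 = (1 + (-30 - 433200)) - 306817 = (1 - 433230) - 306817 = -433229 - 306817 = -740046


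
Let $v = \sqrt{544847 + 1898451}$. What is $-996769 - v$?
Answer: $-996769 - \sqrt{2443298} \approx -9.9833 \cdot 10^{5}$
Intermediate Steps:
$v = \sqrt{2443298} \approx 1563.1$
$-996769 - v = -996769 - \sqrt{2443298}$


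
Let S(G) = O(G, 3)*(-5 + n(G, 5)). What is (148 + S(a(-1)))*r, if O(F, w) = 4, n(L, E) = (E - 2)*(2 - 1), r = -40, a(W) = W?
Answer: -5600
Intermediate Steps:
n(L, E) = -2 + E (n(L, E) = (-2 + E)*1 = -2 + E)
S(G) = -8 (S(G) = 4*(-5 + (-2 + 5)) = 4*(-5 + 3) = 4*(-2) = -8)
(148 + S(a(-1)))*r = (148 - 8)*(-40) = 140*(-40) = -5600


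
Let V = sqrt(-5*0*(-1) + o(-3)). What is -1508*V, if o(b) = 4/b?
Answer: -3016*I*sqrt(3)/3 ≈ -1741.3*I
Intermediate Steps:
V = 2*I*sqrt(3)/3 (V = sqrt(-5*0*(-1) + 4/(-3)) = sqrt(0*(-1) + 4*(-1/3)) = sqrt(0 - 4/3) = sqrt(-4/3) = 2*I*sqrt(3)/3 ≈ 1.1547*I)
-1508*V = -3016*I*sqrt(3)/3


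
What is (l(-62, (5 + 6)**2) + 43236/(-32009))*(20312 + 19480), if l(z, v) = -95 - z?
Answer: -43752617136/32009 ≈ -1.3669e+6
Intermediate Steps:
(l(-62, (5 + 6)**2) + 43236/(-32009))*(20312 + 19480) = ((-95 - 1*(-62)) + 43236/(-32009))*(20312 + 19480) = ((-95 + 62) + 43236*(-1/32009))*39792 = (-33 - 43236/32009)*39792 = -1099533/32009*39792 = -43752617136/32009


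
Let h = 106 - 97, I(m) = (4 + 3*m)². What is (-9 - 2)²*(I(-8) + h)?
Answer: 49489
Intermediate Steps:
h = 9
(-9 - 2)²*(I(-8) + h) = (-9 - 2)²*((4 + 3*(-8))² + 9) = (-11)²*((4 - 24)² + 9) = 121*((-20)² + 9) = 121*(400 + 9) = 121*409 = 49489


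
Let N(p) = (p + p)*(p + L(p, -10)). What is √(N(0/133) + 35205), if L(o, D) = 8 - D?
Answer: √35205 ≈ 187.63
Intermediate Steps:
N(p) = 2*p*(18 + p) (N(p) = (p + p)*(p + (8 - 1*(-10))) = (2*p)*(p + (8 + 10)) = (2*p)*(p + 18) = (2*p)*(18 + p) = 2*p*(18 + p))
√(N(0/133) + 35205) = √(2*(0/133)*(18 + 0/133) + 35205) = √(2*(0*(1/133))*(18 + 0*(1/133)) + 35205) = √(2*0*(18 + 0) + 35205) = √(2*0*18 + 35205) = √(0 + 35205) = √35205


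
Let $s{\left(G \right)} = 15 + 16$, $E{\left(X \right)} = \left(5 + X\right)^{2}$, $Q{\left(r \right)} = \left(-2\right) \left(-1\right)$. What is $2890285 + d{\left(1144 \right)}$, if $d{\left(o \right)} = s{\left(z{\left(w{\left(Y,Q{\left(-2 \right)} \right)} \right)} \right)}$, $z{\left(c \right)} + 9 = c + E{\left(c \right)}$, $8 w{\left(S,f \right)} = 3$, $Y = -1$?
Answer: $2890316$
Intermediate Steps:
$Q{\left(r \right)} = 2$
$w{\left(S,f \right)} = \frac{3}{8}$ ($w{\left(S,f \right)} = \frac{1}{8} \cdot 3 = \frac{3}{8}$)
$z{\left(c \right)} = -9 + c + \left(5 + c\right)^{2}$ ($z{\left(c \right)} = -9 + \left(c + \left(5 + c\right)^{2}\right) = -9 + c + \left(5 + c\right)^{2}$)
$s{\left(G \right)} = 31$
$d{\left(o \right)} = 31$
$2890285 + d{\left(1144 \right)} = 2890285 + 31 = 2890316$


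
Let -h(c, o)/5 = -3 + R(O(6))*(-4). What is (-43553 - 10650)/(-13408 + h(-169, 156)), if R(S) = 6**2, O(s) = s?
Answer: 54203/12673 ≈ 4.2770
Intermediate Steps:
R(S) = 36
h(c, o) = 735 (h(c, o) = -5*(-3 + 36*(-4)) = -5*(-3 - 144) = -5*(-147) = 735)
(-43553 - 10650)/(-13408 + h(-169, 156)) = (-43553 - 10650)/(-13408 + 735) = -54203/(-12673) = -54203*(-1/12673) = 54203/12673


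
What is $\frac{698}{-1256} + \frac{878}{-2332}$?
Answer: $- \frac{341313}{366124} \approx -0.93223$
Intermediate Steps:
$\frac{698}{-1256} + \frac{878}{-2332} = 698 \left(- \frac{1}{1256}\right) + 878 \left(- \frac{1}{2332}\right) = - \frac{349}{628} - \frac{439}{1166} = - \frac{341313}{366124}$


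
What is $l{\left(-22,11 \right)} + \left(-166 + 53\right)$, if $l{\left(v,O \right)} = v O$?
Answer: $-355$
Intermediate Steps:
$l{\left(v,O \right)} = O v$
$l{\left(-22,11 \right)} + \left(-166 + 53\right) = 11 \left(-22\right) + \left(-166 + 53\right) = -242 - 113 = -355$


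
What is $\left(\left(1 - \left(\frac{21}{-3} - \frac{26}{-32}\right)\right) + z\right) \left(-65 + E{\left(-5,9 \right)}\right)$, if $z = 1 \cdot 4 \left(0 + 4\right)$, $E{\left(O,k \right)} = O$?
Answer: $- \frac{12985}{8} \approx -1623.1$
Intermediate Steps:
$z = 16$ ($z = 4 \cdot 4 = 16$)
$\left(\left(1 - \left(\frac{21}{-3} - \frac{26}{-32}\right)\right) + z\right) \left(-65 + E{\left(-5,9 \right)}\right) = \left(\left(1 - \left(\frac{21}{-3} - \frac{26}{-32}\right)\right) + 16\right) \left(-65 - 5\right) = \left(\left(1 - \left(21 \left(- \frac{1}{3}\right) - - \frac{13}{16}\right)\right) + 16\right) \left(-70\right) = \left(\left(1 - \left(-7 + \frac{13}{16}\right)\right) + 16\right) \left(-70\right) = \left(\left(1 - - \frac{99}{16}\right) + 16\right) \left(-70\right) = \left(\left(1 + \frac{99}{16}\right) + 16\right) \left(-70\right) = \left(\frac{115}{16} + 16\right) \left(-70\right) = \frac{371}{16} \left(-70\right) = - \frac{12985}{8}$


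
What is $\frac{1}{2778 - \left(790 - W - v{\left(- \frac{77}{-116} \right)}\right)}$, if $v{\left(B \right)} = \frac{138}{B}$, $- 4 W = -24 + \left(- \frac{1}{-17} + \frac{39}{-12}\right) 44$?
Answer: $\frac{5236}{11712927} \approx 0.00044703$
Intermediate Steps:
$W = \frac{2795}{68}$ ($W = - \frac{-24 + \left(- \frac{1}{-17} + \frac{39}{-12}\right) 44}{4} = - \frac{-24 + \left(\left(-1\right) \left(- \frac{1}{17}\right) + 39 \left(- \frac{1}{12}\right)\right) 44}{4} = - \frac{-24 + \left(\frac{1}{17} - \frac{13}{4}\right) 44}{4} = - \frac{-24 - \frac{2387}{17}}{4} = \left(- \frac{1}{4}\right) \left(- \frac{2795}{17}\right) = \frac{2795}{68} \approx 41.103$)
$\frac{1}{2778 - \left(790 - W - v{\left(- \frac{77}{-116} \right)}\right)} = \frac{1}{2778 - \left(\frac{50925}{68} - \frac{16008}{77}\right)} = \frac{1}{2778 + \left(\left(\frac{2795}{68} + 138 \cdot \frac{116}{77}\right) - 790\right)} = \frac{1}{2778 + \left(\left(\frac{2795}{68} + \frac{16008}{77}\right) - 790\right)} = \frac{1}{2778 + \left(\frac{1303759}{5236} - 790\right)} = \frac{1}{2778 - \frac{2832681}{5236}} = \frac{1}{\frac{11712927}{5236}} = \frac{5236}{11712927}$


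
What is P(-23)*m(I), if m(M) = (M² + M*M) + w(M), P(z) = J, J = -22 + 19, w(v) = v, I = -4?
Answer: -84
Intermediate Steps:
J = -3
P(z) = -3
m(M) = M + 2*M² (m(M) = (M² + M*M) + M = (M² + M²) + M = 2*M² + M = M + 2*M²)
P(-23)*m(I) = -(-12)*(1 + 2*(-4)) = -(-12)*(1 - 8) = -(-12)*(-7) = -3*28 = -84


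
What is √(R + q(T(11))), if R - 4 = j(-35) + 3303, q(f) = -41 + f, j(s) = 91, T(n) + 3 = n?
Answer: √3365 ≈ 58.009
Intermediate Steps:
T(n) = -3 + n
R = 3398 (R = 4 + (91 + 3303) = 4 + 3394 = 3398)
√(R + q(T(11))) = √(3398 + (-41 + (-3 + 11))) = √(3398 + (-41 + 8)) = √(3398 - 33) = √3365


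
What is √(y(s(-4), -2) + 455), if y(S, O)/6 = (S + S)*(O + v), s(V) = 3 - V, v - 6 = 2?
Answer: √959 ≈ 30.968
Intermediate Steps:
v = 8 (v = 6 + 2 = 8)
y(S, O) = 12*S*(8 + O) (y(S, O) = 6*((S + S)*(O + 8)) = 6*((2*S)*(8 + O)) = 6*(2*S*(8 + O)) = 12*S*(8 + O))
√(y(s(-4), -2) + 455) = √(12*(3 - 1*(-4))*(8 - 2) + 455) = √(12*(3 + 4)*6 + 455) = √(12*7*6 + 455) = √(504 + 455) = √959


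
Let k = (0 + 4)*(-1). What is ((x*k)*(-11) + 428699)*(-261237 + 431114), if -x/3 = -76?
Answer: 74530306087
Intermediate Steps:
x = 228 (x = -3*(-76) = 228)
k = -4 (k = 4*(-1) = -4)
((x*k)*(-11) + 428699)*(-261237 + 431114) = ((228*(-4))*(-11) + 428699)*(-261237 + 431114) = (-912*(-11) + 428699)*169877 = (10032 + 428699)*169877 = 438731*169877 = 74530306087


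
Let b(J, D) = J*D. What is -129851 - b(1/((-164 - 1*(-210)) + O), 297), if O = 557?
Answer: -8700050/67 ≈ -1.2985e+5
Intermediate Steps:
b(J, D) = D*J
-129851 - b(1/((-164 - 1*(-210)) + O), 297) = -129851 - 297/((-164 - 1*(-210)) + 557) = -129851 - 297/((-164 + 210) + 557) = -129851 - 297/(46 + 557) = -129851 - 297/603 = -129851 - 1*33/67 = -129851 - 33/67 = -8700050/67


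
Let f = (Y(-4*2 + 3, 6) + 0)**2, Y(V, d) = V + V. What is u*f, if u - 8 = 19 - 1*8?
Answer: 1900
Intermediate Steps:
Y(V, d) = 2*V
u = 19 (u = 8 + (19 - 1*8) = 8 + (19 - 8) = 8 + 11 = 19)
f = 100 (f = (2*(-4*2 + 3) + 0)**2 = (2*(-8 + 3) + 0)**2 = (2*(-5) + 0)**2 = (-10 + 0)**2 = (-10)**2 = 100)
u*f = 19*100 = 1900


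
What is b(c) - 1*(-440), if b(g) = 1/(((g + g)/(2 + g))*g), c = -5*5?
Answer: 549977/1250 ≈ 439.98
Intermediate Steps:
c = -25
b(g) = (2 + g)/(2*g²) (b(g) = 1/(((2*g)/(2 + g))*g) = 1/((2*g/(2 + g))*g) = 1/(2*g²/(2 + g)) = (2 + g)/(2*g²))
b(c) - 1*(-440) = (½)*(2 - 25)/(-25)² - 1*(-440) = (½)*(1/625)*(-23) + 440 = -23/1250 + 440 = 549977/1250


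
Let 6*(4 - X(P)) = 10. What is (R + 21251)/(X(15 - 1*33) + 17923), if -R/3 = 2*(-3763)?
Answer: 131487/53776 ≈ 2.4451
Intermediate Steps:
X(P) = 7/3 (X(P) = 4 - 1/6*10 = 4 - 5/3 = 7/3)
R = 22578 (R = -6*(-3763) = -3*(-7526) = 22578)
(R + 21251)/(X(15 - 1*33) + 17923) = (22578 + 21251)/(7/3 + 17923) = 43829/(53776/3) = 43829*(3/53776) = 131487/53776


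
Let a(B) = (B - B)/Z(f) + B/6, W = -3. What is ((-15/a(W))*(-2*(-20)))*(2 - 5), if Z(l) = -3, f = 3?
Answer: -3600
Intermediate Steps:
a(B) = B/6 (a(B) = (B - B)/(-3) + B/6 = 0*(-⅓) + B*(⅙) = 0 + B/6 = B/6)
((-15/a(W))*(-2*(-20)))*(2 - 5) = ((-15/((⅙)*(-3)))*(-2*(-20)))*(2 - 5) = (-15/(-½)*40)*(-3) = (-15*(-2)*40)*(-3) = (30*40)*(-3) = 1200*(-3) = -3600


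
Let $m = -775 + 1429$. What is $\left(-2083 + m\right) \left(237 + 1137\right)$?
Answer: $-1963446$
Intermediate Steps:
$m = 654$
$\left(-2083 + m\right) \left(237 + 1137\right) = \left(-2083 + 654\right) \left(237 + 1137\right) = \left(-1429\right) 1374 = -1963446$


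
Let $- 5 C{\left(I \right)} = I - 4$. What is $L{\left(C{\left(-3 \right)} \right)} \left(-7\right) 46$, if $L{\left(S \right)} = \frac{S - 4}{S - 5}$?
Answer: $- \frac{2093}{9} \approx -232.56$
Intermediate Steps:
$C{\left(I \right)} = \frac{4}{5} - \frac{I}{5}$ ($C{\left(I \right)} = - \frac{I - 4}{5} = - \frac{-4 + I}{5} = \frac{4}{5} - \frac{I}{5}$)
$L{\left(S \right)} = \frac{-4 + S}{-5 + S}$
$L{\left(C{\left(-3 \right)} \right)} \left(-7\right) 46 = \frac{-4 + \left(\frac{4}{5} - - \frac{3}{5}\right)}{-5 + \left(\frac{4}{5} - - \frac{3}{5}\right)} \left(-7\right) 46 = \frac{-4 + \left(\frac{4}{5} + \frac{3}{5}\right)}{-5 + \left(\frac{4}{5} + \frac{3}{5}\right)} \left(-7\right) 46 = \frac{-4 + \frac{7}{5}}{-5 + \frac{7}{5}} \left(-7\right) 46 = \frac{1}{- \frac{18}{5}} \left(- \frac{13}{5}\right) \left(-7\right) 46 = \left(- \frac{5}{18}\right) \left(- \frac{13}{5}\right) \left(-7\right) 46 = \frac{13}{18} \left(-7\right) 46 = \left(- \frac{91}{18}\right) 46 = - \frac{2093}{9}$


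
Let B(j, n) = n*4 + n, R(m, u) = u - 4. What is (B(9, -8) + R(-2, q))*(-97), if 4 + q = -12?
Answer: 5820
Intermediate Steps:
q = -16 (q = -4 - 12 = -16)
R(m, u) = -4 + u
B(j, n) = 5*n (B(j, n) = 4*n + n = 5*n)
(B(9, -8) + R(-2, q))*(-97) = (5*(-8) + (-4 - 16))*(-97) = (-40 - 20)*(-97) = -60*(-97) = 5820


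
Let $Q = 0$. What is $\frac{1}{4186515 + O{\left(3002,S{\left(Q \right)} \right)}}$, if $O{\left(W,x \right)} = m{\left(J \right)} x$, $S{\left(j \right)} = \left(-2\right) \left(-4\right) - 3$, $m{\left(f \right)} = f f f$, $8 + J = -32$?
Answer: $\frac{1}{3866515} \approx 2.5863 \cdot 10^{-7}$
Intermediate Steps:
$J = -40$ ($J = -8 - 32 = -40$)
$m{\left(f \right)} = f^{3}$ ($m{\left(f \right)} = f^{2} f = f^{3}$)
$S{\left(j \right)} = 5$ ($S{\left(j \right)} = 8 - 3 = 5$)
$O{\left(W,x \right)} = - 64000 x$ ($O{\left(W,x \right)} = \left(-40\right)^{3} x = - 64000 x$)
$\frac{1}{4186515 + O{\left(3002,S{\left(Q \right)} \right)}} = \frac{1}{4186515 - 320000} = \frac{1}{3866515}$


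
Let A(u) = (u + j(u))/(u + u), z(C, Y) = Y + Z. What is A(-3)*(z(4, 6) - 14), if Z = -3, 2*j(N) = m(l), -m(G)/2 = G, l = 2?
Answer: -55/6 ≈ -9.1667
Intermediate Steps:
m(G) = -2*G
j(N) = -2 (j(N) = (-2*2)/2 = (1/2)*(-4) = -2)
z(C, Y) = -3 + Y (z(C, Y) = Y - 3 = -3 + Y)
A(u) = (-2 + u)/(2*u) (A(u) = (u - 2)/(u + u) = (-2 + u)/((2*u)) = (-2 + u)*(1/(2*u)) = (-2 + u)/(2*u))
A(-3)*(z(4, 6) - 14) = ((1/2)*(-2 - 3)/(-3))*((-3 + 6) - 14) = ((1/2)*(-1/3)*(-5))*(3 - 14) = (5/6)*(-11) = -55/6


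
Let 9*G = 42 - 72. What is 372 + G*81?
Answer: 102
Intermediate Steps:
G = -10/3 (G = (42 - 72)/9 = (⅑)*(-30) = -10/3 ≈ -3.3333)
372 + G*81 = 372 - 10/3*81 = 372 - 270 = 102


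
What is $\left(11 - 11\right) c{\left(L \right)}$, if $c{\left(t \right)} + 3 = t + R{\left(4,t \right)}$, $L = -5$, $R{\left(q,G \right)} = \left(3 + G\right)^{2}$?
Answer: $0$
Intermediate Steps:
$c{\left(t \right)} = -3 + t + \left(3 + t\right)^{2}$ ($c{\left(t \right)} = -3 + \left(t + \left(3 + t\right)^{2}\right) = -3 + t + \left(3 + t\right)^{2}$)
$\left(11 - 11\right) c{\left(L \right)} = \left(11 - 11\right) \left(-3 - 5 + \left(3 - 5\right)^{2}\right) = 0 \left(-3 - 5 + \left(-2\right)^{2}\right) = 0 \left(-3 - 5 + 4\right) = 0 \left(-4\right) = 0$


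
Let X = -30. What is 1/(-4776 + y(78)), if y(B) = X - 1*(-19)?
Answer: -1/4787 ≈ -0.00020890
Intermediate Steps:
y(B) = -11 (y(B) = -30 - 1*(-19) = -30 + 19 = -11)
1/(-4776 + y(78)) = 1/(-4776 - 11) = 1/(-4787) = -1/4787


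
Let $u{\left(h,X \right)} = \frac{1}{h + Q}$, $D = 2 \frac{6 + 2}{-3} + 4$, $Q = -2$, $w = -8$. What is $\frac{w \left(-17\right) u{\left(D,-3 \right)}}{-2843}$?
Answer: $\frac{204}{14215} \approx 0.014351$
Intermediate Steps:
$D = - \frac{4}{3}$ ($D = 2 \cdot 8 \left(- \frac{1}{3}\right) + 4 = 2 \left(- \frac{8}{3}\right) + 4 = - \frac{16}{3} + 4 = - \frac{4}{3} \approx -1.3333$)
$u{\left(h,X \right)} = \frac{1}{-2 + h}$ ($u{\left(h,X \right)} = \frac{1}{h - 2} = \frac{1}{-2 + h}$)
$\frac{w \left(-17\right) u{\left(D,-3 \right)}}{-2843} = \frac{\left(-8\right) \left(-17\right) \frac{1}{-2 - \frac{4}{3}}}{-2843} = \frac{136}{- \frac{10}{3}} \left(- \frac{1}{2843}\right) = 136 \left(- \frac{3}{10}\right) \left(- \frac{1}{2843}\right) = \left(- \frac{204}{5}\right) \left(- \frac{1}{2843}\right) = \frac{204}{14215}$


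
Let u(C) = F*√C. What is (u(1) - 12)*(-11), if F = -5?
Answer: 187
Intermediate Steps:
u(C) = -5*√C
(u(1) - 12)*(-11) = (-5*√1 - 12)*(-11) = (-5*1 - 12)*(-11) = (-5 - 12)*(-11) = -17*(-11) = 187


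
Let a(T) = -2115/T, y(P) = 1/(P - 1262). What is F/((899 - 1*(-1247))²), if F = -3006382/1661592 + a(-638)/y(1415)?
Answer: 133941197881/1220518917579984 ≈ 0.00010974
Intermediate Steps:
y(P) = 1/(-1262 + P)
F = 133941197881/265023924 (F = -3006382/1661592 + (-2115/(-638))/(1/(-1262 + 1415)) = -3006382*1/1661592 + (-2115*(-1/638))/(1/153) = -1503191/830796 + 2115/(638*(1/153)) = -1503191/830796 + (2115/638)*153 = -1503191/830796 + 323595/638 = 133941197881/265023924 ≈ 505.39)
F/((899 - 1*(-1247))²) = 133941197881/(265023924*((899 - 1*(-1247))²)) = 133941197881/(265023924*((899 + 1247)²)) = 133941197881/(265023924*(2146²)) = (133941197881/265023924)/4605316 = (133941197881/265023924)*(1/4605316) = 133941197881/1220518917579984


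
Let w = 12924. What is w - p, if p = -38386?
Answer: 51310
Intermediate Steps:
w - p = 12924 - 1*(-38386) = 12924 + 38386 = 51310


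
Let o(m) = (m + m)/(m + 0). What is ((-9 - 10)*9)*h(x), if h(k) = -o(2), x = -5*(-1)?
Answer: 342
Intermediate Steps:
x = 5
o(m) = 2 (o(m) = (2*m)/m = 2)
h(k) = -2 (h(k) = -1*2 = -2)
((-9 - 10)*9)*h(x) = ((-9 - 10)*9)*(-2) = -19*9*(-2) = -171*(-2) = 342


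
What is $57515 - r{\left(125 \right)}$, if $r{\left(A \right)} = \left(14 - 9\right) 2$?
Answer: $57505$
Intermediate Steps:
$r{\left(A \right)} = 10$ ($r{\left(A \right)} = 5 \cdot 2 = 10$)
$57515 - r{\left(125 \right)} = 57515 - 10 = 57505$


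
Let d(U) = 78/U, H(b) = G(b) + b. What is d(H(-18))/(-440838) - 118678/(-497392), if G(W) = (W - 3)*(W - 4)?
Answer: 69134083465/289748710584 ≈ 0.23860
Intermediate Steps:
G(W) = (-4 + W)*(-3 + W) (G(W) = (-3 + W)*(-4 + W) = (-4 + W)*(-3 + W))
H(b) = 12 + b² - 6*b (H(b) = (12 + b² - 7*b) + b = 12 + b² - 6*b)
d(H(-18))/(-440838) - 118678/(-497392) = (78/(12 + (-18)² - 6*(-18)))/(-440838) - 118678/(-497392) = (78/(12 + 324 + 108))*(-1/440838) - 118678*(-1/497392) = (78/444)*(-1/440838) + 8477/35528 = (78*(1/444))*(-1/440838) + 8477/35528 = (13/74)*(-1/440838) + 8477/35528 = -13/32622012 + 8477/35528 = 69134083465/289748710584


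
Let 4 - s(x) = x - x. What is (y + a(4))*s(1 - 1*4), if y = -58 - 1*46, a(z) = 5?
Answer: -396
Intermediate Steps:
y = -104 (y = -58 - 46 = -104)
s(x) = 4 (s(x) = 4 - (x - x) = 4 - 1*0 = 4 + 0 = 4)
(y + a(4))*s(1 - 1*4) = (-104 + 5)*4 = -99*4 = -396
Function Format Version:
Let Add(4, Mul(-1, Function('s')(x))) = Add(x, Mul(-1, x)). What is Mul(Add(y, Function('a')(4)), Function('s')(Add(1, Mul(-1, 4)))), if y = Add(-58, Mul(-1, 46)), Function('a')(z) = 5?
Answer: -396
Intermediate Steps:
y = -104 (y = Add(-58, -46) = -104)
Function('s')(x) = 4 (Function('s')(x) = Add(4, Mul(-1, Add(x, Mul(-1, x)))) = Add(4, Mul(-1, 0)) = Add(4, 0) = 4)
Mul(Add(y, Function('a')(4)), Function('s')(Add(1, Mul(-1, 4)))) = Mul(Add(-104, 5), 4) = Mul(-99, 4) = -396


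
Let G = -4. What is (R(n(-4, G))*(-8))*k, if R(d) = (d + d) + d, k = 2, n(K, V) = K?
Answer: 192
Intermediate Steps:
R(d) = 3*d (R(d) = 2*d + d = 3*d)
(R(n(-4, G))*(-8))*k = ((3*(-4))*(-8))*2 = -12*(-8)*2 = 96*2 = 192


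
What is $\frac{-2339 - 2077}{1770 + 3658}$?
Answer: $- \frac{48}{59} \approx -0.81356$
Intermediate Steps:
$\frac{-2339 - 2077}{1770 + 3658} = - \frac{4416}{5428} = \left(-4416\right) \frac{1}{5428} = - \frac{48}{59}$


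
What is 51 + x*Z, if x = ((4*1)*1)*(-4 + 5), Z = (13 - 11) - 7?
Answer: 31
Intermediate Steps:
Z = -5 (Z = 2 - 7 = -5)
x = 4 (x = (4*1)*1 = 4*1 = 4)
51 + x*Z = 51 + 4*(-5) = 51 - 20 = 31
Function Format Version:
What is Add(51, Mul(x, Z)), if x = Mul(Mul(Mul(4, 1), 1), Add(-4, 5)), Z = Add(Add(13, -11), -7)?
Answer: 31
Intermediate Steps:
Z = -5 (Z = Add(2, -7) = -5)
x = 4 (x = Mul(Mul(4, 1), 1) = Mul(4, 1) = 4)
Add(51, Mul(x, Z)) = Add(51, Mul(4, -5)) = Add(51, -20) = 31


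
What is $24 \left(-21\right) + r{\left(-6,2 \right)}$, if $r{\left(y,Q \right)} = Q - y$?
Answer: $-496$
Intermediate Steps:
$24 \left(-21\right) + r{\left(-6,2 \right)} = 24 \left(-21\right) + \left(2 - -6\right) = -504 + \left(2 + 6\right) = -504 + 8 = -496$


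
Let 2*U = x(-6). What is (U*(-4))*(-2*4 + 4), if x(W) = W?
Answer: -48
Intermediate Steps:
U = -3 (U = (1/2)*(-6) = -3)
(U*(-4))*(-2*4 + 4) = (-3*(-4))*(-2*4 + 4) = 12*(-8 + 4) = 12*(-4) = -48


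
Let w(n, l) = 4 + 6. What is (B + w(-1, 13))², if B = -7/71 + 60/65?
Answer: 99820081/851929 ≈ 117.17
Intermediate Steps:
w(n, l) = 10
B = 761/923 (B = -7*1/71 + 60*(1/65) = -7/71 + 12/13 = 761/923 ≈ 0.82449)
(B + w(-1, 13))² = (761/923 + 10)² = (9991/923)² = 99820081/851929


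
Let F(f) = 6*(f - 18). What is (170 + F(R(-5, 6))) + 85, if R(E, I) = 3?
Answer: 165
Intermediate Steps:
F(f) = -108 + 6*f (F(f) = 6*(-18 + f) = -108 + 6*f)
(170 + F(R(-5, 6))) + 85 = (170 + (-108 + 6*3)) + 85 = (170 + (-108 + 18)) + 85 = (170 - 90) + 85 = 80 + 85 = 165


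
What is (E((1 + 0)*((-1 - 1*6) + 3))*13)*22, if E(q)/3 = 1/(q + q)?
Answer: -429/4 ≈ -107.25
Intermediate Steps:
E(q) = 3/(2*q) (E(q) = 3/(q + q) = 3/((2*q)) = 3*(1/(2*q)) = 3/(2*q))
(E((1 + 0)*((-1 - 1*6) + 3))*13)*22 = ((3/(2*(((1 + 0)*((-1 - 1*6) + 3)))))*13)*22 = ((3/(2*((1*((-1 - 6) + 3)))))*13)*22 = ((3/(2*((1*(-7 + 3)))))*13)*22 = ((3/(2*((1*(-4)))))*13)*22 = (((3/2)/(-4))*13)*22 = (((3/2)*(-1/4))*13)*22 = -3/8*13*22 = -39/8*22 = -429/4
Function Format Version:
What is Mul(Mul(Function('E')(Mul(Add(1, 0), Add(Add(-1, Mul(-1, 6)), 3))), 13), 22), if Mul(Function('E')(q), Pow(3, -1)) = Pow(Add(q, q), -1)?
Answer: Rational(-429, 4) ≈ -107.25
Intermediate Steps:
Function('E')(q) = Mul(Rational(3, 2), Pow(q, -1)) (Function('E')(q) = Mul(3, Pow(Add(q, q), -1)) = Mul(3, Pow(Mul(2, q), -1)) = Mul(3, Mul(Rational(1, 2), Pow(q, -1))) = Mul(Rational(3, 2), Pow(q, -1)))
Mul(Mul(Function('E')(Mul(Add(1, 0), Add(Add(-1, Mul(-1, 6)), 3))), 13), 22) = Mul(Mul(Mul(Rational(3, 2), Pow(Mul(Add(1, 0), Add(Add(-1, Mul(-1, 6)), 3)), -1)), 13), 22) = Mul(Mul(Mul(Rational(3, 2), Pow(Mul(1, Add(Add(-1, -6), 3)), -1)), 13), 22) = Mul(Mul(Mul(Rational(3, 2), Pow(Mul(1, Add(-7, 3)), -1)), 13), 22) = Mul(Mul(Mul(Rational(3, 2), Pow(Mul(1, -4), -1)), 13), 22) = Mul(Mul(Mul(Rational(3, 2), Pow(-4, -1)), 13), 22) = Mul(Mul(Mul(Rational(3, 2), Rational(-1, 4)), 13), 22) = Mul(Mul(Rational(-3, 8), 13), 22) = Mul(Rational(-39, 8), 22) = Rational(-429, 4)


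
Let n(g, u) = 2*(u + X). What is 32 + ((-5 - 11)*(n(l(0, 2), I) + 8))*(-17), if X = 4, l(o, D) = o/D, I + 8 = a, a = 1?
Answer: 576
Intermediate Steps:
I = -7 (I = -8 + 1 = -7)
n(g, u) = 8 + 2*u (n(g, u) = 2*(u + 4) = 2*(4 + u) = 8 + 2*u)
32 + ((-5 - 11)*(n(l(0, 2), I) + 8))*(-17) = 32 + ((-5 - 11)*((8 + 2*(-7)) + 8))*(-17) = 32 - 16*((8 - 14) + 8)*(-17) = 32 - 16*(-6 + 8)*(-17) = 32 - 16*2*(-17) = 32 - 32*(-17) = 32 + 544 = 576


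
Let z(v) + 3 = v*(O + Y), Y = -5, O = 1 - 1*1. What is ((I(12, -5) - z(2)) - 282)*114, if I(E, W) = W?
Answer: -31236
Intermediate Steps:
O = 0 (O = 1 - 1 = 0)
z(v) = -3 - 5*v (z(v) = -3 + v*(0 - 5) = -3 + v*(-5) = -3 - 5*v)
((I(12, -5) - z(2)) - 282)*114 = ((-5 - (-3 - 5*2)) - 282)*114 = ((-5 - (-3 - 10)) - 282)*114 = ((-5 - 1*(-13)) - 282)*114 = ((-5 + 13) - 282)*114 = (8 - 282)*114 = -274*114 = -31236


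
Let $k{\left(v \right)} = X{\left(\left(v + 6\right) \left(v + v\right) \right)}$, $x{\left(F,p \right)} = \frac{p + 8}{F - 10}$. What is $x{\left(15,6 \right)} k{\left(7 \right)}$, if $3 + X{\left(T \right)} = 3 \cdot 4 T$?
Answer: $\frac{30534}{5} \approx 6106.8$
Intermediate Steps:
$X{\left(T \right)} = -3 + 12 T$ ($X{\left(T \right)} = -3 + 3 \cdot 4 T = -3 + 12 T$)
$x{\left(F,p \right)} = \frac{8 + p}{-10 + F}$
$k{\left(v \right)} = -3 + 24 v \left(6 + v\right)$ ($k{\left(v \right)} = -3 + 12 \left(v + 6\right) \left(v + v\right) = -3 + 12 \left(6 + v\right) 2 v = -3 + 12 \cdot 2 v \left(6 + v\right) = -3 + 24 v \left(6 + v\right)$)
$x{\left(15,6 \right)} k{\left(7 \right)} = \frac{8 + 6}{-10 + 15} \left(-3 + 24 \cdot 7 \left(6 + 7\right)\right) = \frac{1}{5} \cdot 14 \left(-3 + 24 \cdot 7 \cdot 13\right) = \frac{1}{5} \cdot 14 \left(-3 + 2184\right) = \frac{14}{5} \cdot 2181 = \frac{30534}{5}$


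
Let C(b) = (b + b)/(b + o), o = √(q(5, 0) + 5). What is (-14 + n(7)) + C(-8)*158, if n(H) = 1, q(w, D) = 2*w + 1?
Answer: 619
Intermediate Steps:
q(w, D) = 1 + 2*w
o = 4 (o = √((1 + 2*5) + 5) = √((1 + 10) + 5) = √(11 + 5) = √16 = 4)
C(b) = 2*b/(4 + b) (C(b) = (b + b)/(b + 4) = (2*b)/(4 + b) = 2*b/(4 + b))
(-14 + n(7)) + C(-8)*158 = (-14 + 1) + (2*(-8)/(4 - 8))*158 = -13 + (2*(-8)/(-4))*158 = -13 + (2*(-8)*(-¼))*158 = -13 + 4*158 = -13 + 632 = 619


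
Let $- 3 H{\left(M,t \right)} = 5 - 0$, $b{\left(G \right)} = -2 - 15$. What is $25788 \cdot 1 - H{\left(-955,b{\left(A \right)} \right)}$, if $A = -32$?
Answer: $\frac{77369}{3} \approx 25790.0$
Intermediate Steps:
$b{\left(G \right)} = -17$ ($b{\left(G \right)} = -2 - 15 = -17$)
$H{\left(M,t \right)} = - \frac{5}{3}$ ($H{\left(M,t \right)} = - \frac{5 - 0}{3} = - \frac{5 + 0}{3} = \left(- \frac{1}{3}\right) 5 = - \frac{5}{3}$)
$25788 \cdot 1 - H{\left(-955,b{\left(A \right)} \right)} = 25788 \cdot 1 - - \frac{5}{3} = 25788 + \frac{5}{3} = \frac{77369}{3}$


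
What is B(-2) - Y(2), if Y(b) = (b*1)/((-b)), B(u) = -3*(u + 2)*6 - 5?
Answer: -4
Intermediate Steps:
B(u) = -41 - 18*u (B(u) = -3*(2 + u)*6 - 5 = -3*(12 + 6*u) - 5 = (-36 - 18*u) - 5 = -41 - 18*u)
Y(b) = -1 (Y(b) = b*(-1/b) = -1)
B(-2) - Y(2) = (-41 - 18*(-2)) - 1*(-1) = (-41 + 36) + 1 = -5 + 1 = -4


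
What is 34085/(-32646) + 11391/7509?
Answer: 38642107/81712938 ≈ 0.47290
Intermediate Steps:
34085/(-32646) + 11391/7509 = 34085*(-1/32646) + 11391*(1/7509) = -34085/32646 + 3797/2503 = 38642107/81712938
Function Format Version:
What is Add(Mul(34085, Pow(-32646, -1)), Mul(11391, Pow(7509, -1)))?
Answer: Rational(38642107, 81712938) ≈ 0.47290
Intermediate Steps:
Add(Mul(34085, Pow(-32646, -1)), Mul(11391, Pow(7509, -1))) = Add(Mul(34085, Rational(-1, 32646)), Mul(11391, Rational(1, 7509))) = Add(Rational(-34085, 32646), Rational(3797, 2503)) = Rational(38642107, 81712938)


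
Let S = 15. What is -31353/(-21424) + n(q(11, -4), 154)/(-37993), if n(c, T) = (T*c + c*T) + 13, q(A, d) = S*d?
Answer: 1586831537/813962032 ≈ 1.9495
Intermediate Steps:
q(A, d) = 15*d
n(c, T) = 13 + 2*T*c (n(c, T) = (T*c + T*c) + 13 = 2*T*c + 13 = 13 + 2*T*c)
-31353/(-21424) + n(q(11, -4), 154)/(-37993) = -31353/(-21424) + (13 + 2*154*(15*(-4)))/(-37993) = -31353*(-1/21424) + (13 + 2*154*(-60))*(-1/37993) = 31353/21424 + (13 - 18480)*(-1/37993) = 31353/21424 - 18467*(-1/37993) = 31353/21424 + 18467/37993 = 1586831537/813962032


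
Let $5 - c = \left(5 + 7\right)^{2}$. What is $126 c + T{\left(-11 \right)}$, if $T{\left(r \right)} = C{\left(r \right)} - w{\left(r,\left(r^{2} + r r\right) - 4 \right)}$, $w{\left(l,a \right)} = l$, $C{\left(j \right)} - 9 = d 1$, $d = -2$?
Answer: $-17496$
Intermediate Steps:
$C{\left(j \right)} = 7$ ($C{\left(j \right)} = 9 - 2 = 7$)
$T{\left(r \right)} = 7 - r$
$c = -139$ ($c = 5 - \left(5 + 7\right)^{2} = 5 - 12^{2} = 5 - 144 = -139$)
$126 c + T{\left(-11 \right)} = 126 \left(-139\right) + \left(7 - -11\right) = -17514 + \left(7 + 11\right) = -17514 + 18 = -17496$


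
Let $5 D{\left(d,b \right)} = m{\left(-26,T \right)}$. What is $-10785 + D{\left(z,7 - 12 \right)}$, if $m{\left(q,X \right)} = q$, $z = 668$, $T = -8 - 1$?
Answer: $- \frac{53951}{5} \approx -10790.0$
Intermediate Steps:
$T = -9$
$D{\left(d,b \right)} = - \frac{26}{5}$ ($D{\left(d,b \right)} = \frac{1}{5} \left(-26\right) = - \frac{26}{5}$)
$-10785 + D{\left(z,7 - 12 \right)} = -10785 - \frac{26}{5} = - \frac{53951}{5}$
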